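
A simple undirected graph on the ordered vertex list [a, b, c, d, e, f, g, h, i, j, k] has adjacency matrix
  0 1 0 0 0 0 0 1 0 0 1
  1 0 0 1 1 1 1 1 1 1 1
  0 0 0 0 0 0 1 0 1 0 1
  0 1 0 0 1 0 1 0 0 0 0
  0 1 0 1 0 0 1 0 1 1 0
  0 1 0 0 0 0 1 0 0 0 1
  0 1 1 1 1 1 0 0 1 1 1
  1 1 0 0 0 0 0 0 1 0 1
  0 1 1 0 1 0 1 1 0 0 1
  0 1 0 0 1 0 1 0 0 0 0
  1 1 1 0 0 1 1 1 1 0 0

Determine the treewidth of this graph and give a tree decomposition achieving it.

Treewidth 3.
One optimal decomposition is:
Bags: B1 = {b, f, g, k}  B2 = {b, g, i, k}  B3 = {b, e, g, i}  B4 = {b, h, i, k}  B5 = {b, e, g, j}  B6 = {c, g, i, k}  B7 = {a, b, h, k}  B8 = {b, d, e, g}
Tree: B1–B2, B2–B3, B2–B4, B3–B5, B2–B6, B4–B7, B3–B8

The largest bag has 4 vertices, giving width 3; this decomposition certifies tw(G) ≤ 3. Conversely, {c, g, i, k} is a clique of size 4, and the vertices of any clique must share a bag in every tree decomposition; so some bag has ≥ 4 vertices and tw(G) ≥ 3. The upper and lower bounds meet at 3, so that is the treewidth.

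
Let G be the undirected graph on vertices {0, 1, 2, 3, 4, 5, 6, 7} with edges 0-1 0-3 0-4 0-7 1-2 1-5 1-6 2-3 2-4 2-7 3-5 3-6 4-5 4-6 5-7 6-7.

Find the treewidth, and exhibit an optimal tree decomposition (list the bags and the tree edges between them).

Treewidth 4.
Bags: B1 = {1, 3, 4, 6, 7}  B2 = {0, 1, 3, 4, 7}  B3 = {1, 2, 3, 4, 7}  B4 = {1, 3, 4, 5, 7}
Tree: B1–B2, B2–B3, B3–B4

Every bag has size at most 5, so the width is 5 − 1 = 4 and tw(G) ≤ 4. For the lower bound: the 5 vertex sets {1,6}, {0,4}, {2,7}, {3}, {5} are disjoint, each induces a connected subgraph, and every pair is joined by at least one edge of G. Contracting each set to a single vertex therefore yields K_{5} as a minor, and since treewidth is minor-monotone, tw(G) ≥ tw(K_{5}) = 4. The upper and lower bounds meet at 4, so that is the treewidth.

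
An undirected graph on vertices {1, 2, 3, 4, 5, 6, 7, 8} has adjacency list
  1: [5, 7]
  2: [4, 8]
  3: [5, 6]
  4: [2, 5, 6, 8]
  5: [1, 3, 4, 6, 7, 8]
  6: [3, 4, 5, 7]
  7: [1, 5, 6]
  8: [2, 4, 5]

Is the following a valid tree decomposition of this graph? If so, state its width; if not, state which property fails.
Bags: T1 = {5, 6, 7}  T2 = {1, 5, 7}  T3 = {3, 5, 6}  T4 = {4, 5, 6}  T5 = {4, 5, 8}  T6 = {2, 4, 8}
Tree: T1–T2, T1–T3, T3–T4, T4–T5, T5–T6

Every vertex of G appears in some bag (union = {1, 2, 3, 4, 5, 6, 7, 8}); every edge is covered by a bag; and for each vertex v the set of bags containing v is connected in the bag tree. The decomposition is therefore valid. The largest bag has 3 vertices, so the width is 2.

Yes; width 2.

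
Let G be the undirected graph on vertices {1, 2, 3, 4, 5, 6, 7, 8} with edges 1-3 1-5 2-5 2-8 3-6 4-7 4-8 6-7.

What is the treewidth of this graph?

A width-2 tree decomposition is:
Bags: B1 = {2, 4, 8}  B2 = {2, 4, 7}  B3 = {2, 6, 7}  B4 = {2, 3, 6}  B5 = {1, 2, 3}  B6 = {1, 2, 5}
Tree: B1–B2, B2–B3, B3–B4, B4–B5, B5–B6
Each bag holds 3 vertices, so the decomposition has width 2, which upper-bounds the treewidth. For the lower bound, G contains the cycle 2–8–4–7–6–3–1–5–2, so G is not a forest; only forests have treewidth ≤ 1, hence tw(G) ≥ 2. Therefore the treewidth is 2.

2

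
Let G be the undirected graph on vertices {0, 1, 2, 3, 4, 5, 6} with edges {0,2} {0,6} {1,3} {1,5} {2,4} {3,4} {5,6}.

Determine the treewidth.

2

A width-2 tree decomposition is:
Bags: B1 = {0, 5, 6}  B2 = {0, 2, 5}  B3 = {2, 4, 5}  B4 = {3, 4, 5}  B5 = {1, 3, 5}
Tree: B1–B2, B2–B3, B3–B4, B4–B5
Every bag has size at most 3, so the width is 3 − 1 = 2 and tw(G) ≤ 2. For the lower bound, G contains the cycle 5–6–0–2–4–3–1–5, so G is not a forest; only forests have treewidth ≤ 1, hence tw(G) ≥ 2. Therefore the treewidth is 2.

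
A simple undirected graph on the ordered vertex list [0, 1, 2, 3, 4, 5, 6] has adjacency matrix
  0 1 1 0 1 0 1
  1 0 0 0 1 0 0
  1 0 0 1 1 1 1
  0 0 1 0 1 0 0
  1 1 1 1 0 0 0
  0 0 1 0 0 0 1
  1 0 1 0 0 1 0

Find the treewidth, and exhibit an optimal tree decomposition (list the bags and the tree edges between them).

Each bag holds 3 vertices, so the decomposition has width 2, which upper-bounds the treewidth. On the other hand G contains the 3-clique {0, 1, 4}. A clique must lie in a single bag of any decomposition, so no decomposition can have width below 2. Combining the bounds, tw(G) = 2.

Treewidth 2.
One optimal decomposition is:
Bags: B1 = {2, 5, 6}  B2 = {0, 2, 6}  B3 = {0, 2, 4}  B4 = {0, 1, 4}  B5 = {2, 3, 4}
Tree: B1–B2, B2–B3, B3–B4, B3–B5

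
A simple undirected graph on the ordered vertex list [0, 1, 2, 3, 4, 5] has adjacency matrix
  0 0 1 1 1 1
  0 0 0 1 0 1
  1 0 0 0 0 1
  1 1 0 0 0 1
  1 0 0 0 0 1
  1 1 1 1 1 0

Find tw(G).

A width-2 tree decomposition is:
Bags: B1 = {1, 3, 5}  B2 = {0, 3, 5}  B3 = {0, 4, 5}  B4 = {0, 2, 5}
Tree: B1–B2, B2–B3, B3–B4
Every bag has size at most 3, so the width is 3 − 1 = 2 and tw(G) ≤ 2. Conversely, {0, 2, 5} is a clique of size 3, and the vertices of any clique must share a bag in every tree decomposition; so some bag has ≥ 3 vertices and tw(G) ≥ 2. Therefore the treewidth is 2.

2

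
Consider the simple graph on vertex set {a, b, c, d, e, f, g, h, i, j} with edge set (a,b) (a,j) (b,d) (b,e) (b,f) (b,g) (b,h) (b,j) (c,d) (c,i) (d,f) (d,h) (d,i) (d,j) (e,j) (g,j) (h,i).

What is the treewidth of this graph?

2

A width-2 tree decomposition is:
Bags: B1 = {b, d, j}  B2 = {b, d, h}  B3 = {b, g, j}  B4 = {d, h, i}  B5 = {b, d, f}  B6 = {c, d, i}  B7 = {a, b, j}  B8 = {b, e, j}
Tree: B1–B2, B1–B3, B2–B4, B1–B5, B4–B6, B1–B7, B3–B8
The largest bag has 3 vertices, giving width 2; this decomposition certifies tw(G) ≤ 2. Conversely, {c, d, i} is a clique of size 3, and the vertices of any clique must share a bag in every tree decomposition; so some bag has ≥ 3 vertices and tw(G) ≥ 2. Hence tw(G) = 2 exactly.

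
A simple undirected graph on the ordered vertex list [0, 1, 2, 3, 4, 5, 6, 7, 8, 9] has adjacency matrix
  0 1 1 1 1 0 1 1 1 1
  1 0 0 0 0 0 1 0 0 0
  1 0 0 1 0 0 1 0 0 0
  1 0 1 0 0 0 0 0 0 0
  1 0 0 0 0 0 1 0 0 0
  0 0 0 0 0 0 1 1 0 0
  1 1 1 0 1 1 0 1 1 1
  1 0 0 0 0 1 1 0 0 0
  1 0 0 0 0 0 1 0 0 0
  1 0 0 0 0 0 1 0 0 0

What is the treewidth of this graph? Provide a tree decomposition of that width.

Treewidth 2.
One such decomposition:
Bags: B1 = {0, 6, 8}  B2 = {0, 2, 6}  B3 = {0, 6, 7}  B4 = {5, 6, 7}  B5 = {0, 2, 3}  B6 = {0, 4, 6}  B7 = {0, 1, 6}  B8 = {0, 6, 9}
Tree: B1–B2, B2–B3, B3–B4, B2–B5, B3–B6, B6–B7, B7–B8

The largest bag has 3 vertices, giving width 2; this decomposition certifies tw(G) ≤ 2. On the other hand G contains the 3-clique {0, 2, 3}. A clique must lie in a single bag of any decomposition, so no decomposition can have width below 2. Combining the bounds, tw(G) = 2.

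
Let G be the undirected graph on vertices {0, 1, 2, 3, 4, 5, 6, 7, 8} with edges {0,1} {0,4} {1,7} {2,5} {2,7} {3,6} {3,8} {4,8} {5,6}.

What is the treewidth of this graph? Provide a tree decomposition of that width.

Each bag holds 3 vertices, so the decomposition has width 2, which upper-bounds the treewidth. The edges 8–4–0–1–7–2–5–6–3–8 form a cycle, so G is not a tree and its treewidth is at least 2. Hence tw(G) = 2 exactly.

Treewidth 2.
One such decomposition:
Bags: B1 = {0, 4, 8}  B2 = {0, 1, 8}  B3 = {1, 7, 8}  B4 = {2, 7, 8}  B5 = {2, 5, 8}  B6 = {5, 6, 8}  B7 = {3, 6, 8}
Tree: B1–B2, B2–B3, B3–B4, B4–B5, B5–B6, B6–B7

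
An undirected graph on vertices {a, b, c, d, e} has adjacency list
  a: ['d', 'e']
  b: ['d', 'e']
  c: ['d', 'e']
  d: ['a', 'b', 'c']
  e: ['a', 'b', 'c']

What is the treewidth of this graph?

2

A width-2 tree decomposition is:
Bags: B1 = {b, d, e}  B2 = {c, d, e}  B3 = {a, d, e}
Tree: B1–B2, B2–B3
Every bag has size at most 3, so the width is 3 − 1 = 2 and tw(G) ≤ 2. Since b–d–c–e–b is a cycle in G, G is not acyclic. Forests are exactly the graphs of treewidth ≤ 1, so tw(G) ≥ 2. Therefore the treewidth is 2.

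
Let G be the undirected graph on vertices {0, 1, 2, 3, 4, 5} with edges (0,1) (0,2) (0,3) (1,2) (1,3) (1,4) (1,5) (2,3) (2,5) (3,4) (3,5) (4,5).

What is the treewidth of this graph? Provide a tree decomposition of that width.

The largest bag has 4 vertices, giving width 3; this decomposition certifies tw(G) ≤ 3. For the lower bound, the 4 vertices {0, 1, 2, 3} are pairwise adjacent, and any tree decomposition puts a clique entirely inside one bag — forcing width ≥ 3. The upper and lower bounds meet at 3, so that is the treewidth.

Treewidth 3.
One such decomposition:
Bags: B1 = {0, 1, 2, 3}  B2 = {1, 2, 3, 5}  B3 = {1, 3, 4, 5}
Tree: B1–B2, B2–B3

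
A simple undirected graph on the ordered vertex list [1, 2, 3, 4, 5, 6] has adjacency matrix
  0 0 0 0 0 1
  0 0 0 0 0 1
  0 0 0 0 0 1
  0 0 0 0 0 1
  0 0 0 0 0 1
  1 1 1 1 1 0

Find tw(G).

A width-1 tree decomposition is:
Bags: B1 = {5, 6}  B2 = {1, 6}  B3 = {4, 6}  B4 = {2, 6}  B5 = {3, 6}
Tree: B1–B2, B2–B3, B3–B4, B4–B5
The largest bag has 2 vertices, giving width 1; this decomposition certifies tw(G) ≤ 1. G has an edge, so its treewidth is at least 1. Therefore the treewidth is 1.

1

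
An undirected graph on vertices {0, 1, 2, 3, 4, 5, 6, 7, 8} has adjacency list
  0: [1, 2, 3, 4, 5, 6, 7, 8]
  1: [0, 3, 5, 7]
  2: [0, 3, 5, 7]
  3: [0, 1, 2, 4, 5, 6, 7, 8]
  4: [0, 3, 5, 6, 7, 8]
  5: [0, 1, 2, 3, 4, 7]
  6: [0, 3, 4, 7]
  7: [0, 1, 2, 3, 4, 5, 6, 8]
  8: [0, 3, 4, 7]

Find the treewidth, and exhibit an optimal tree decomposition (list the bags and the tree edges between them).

Treewidth 4.
One such decomposition:
Bags: B1 = {0, 3, 4, 5, 7}  B2 = {0, 2, 3, 5, 7}  B3 = {0, 3, 4, 6, 7}  B4 = {0, 3, 4, 7, 8}  B5 = {0, 1, 3, 5, 7}
Tree: B1–B2, B1–B3, B1–B4, B1–B5

The largest bag has 5 vertices, giving width 4; this decomposition certifies tw(G) ≤ 4. Conversely, {0, 1, 3, 5, 7} is a clique of size 5, and the vertices of any clique must share a bag in every tree decomposition; so some bag has ≥ 5 vertices and tw(G) ≥ 4. The upper and lower bounds meet at 4, so that is the treewidth.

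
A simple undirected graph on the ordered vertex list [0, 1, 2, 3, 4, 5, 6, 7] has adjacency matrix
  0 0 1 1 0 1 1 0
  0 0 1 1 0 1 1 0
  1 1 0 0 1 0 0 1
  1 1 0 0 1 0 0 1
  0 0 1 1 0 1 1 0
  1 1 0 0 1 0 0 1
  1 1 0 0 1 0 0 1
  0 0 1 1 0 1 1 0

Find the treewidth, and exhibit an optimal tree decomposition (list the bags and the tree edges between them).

Treewidth 4.
One such decomposition:
Bags: B1 = {2, 3, 4, 5, 6}  B2 = {2, 3, 5, 6, 7}  B3 = {1, 2, 3, 5, 6}  B4 = {0, 2, 3, 5, 6}
Tree: B1–B2, B2–B3, B3–B4

Each bag holds 5 vertices, so the decomposition has width 4, which upper-bounds the treewidth. For the lower bound: the 5 vertex sets {3,4}, {6,7}, {1,5}, {2}, {0} are disjoint, each induces a connected subgraph, and every pair is joined by at least one edge of G. Contracting each set to a single vertex therefore yields K_{5} as a minor, and since treewidth is minor-monotone, tw(G) ≥ tw(K_{5}) = 4. The upper and lower bounds meet at 4, so that is the treewidth.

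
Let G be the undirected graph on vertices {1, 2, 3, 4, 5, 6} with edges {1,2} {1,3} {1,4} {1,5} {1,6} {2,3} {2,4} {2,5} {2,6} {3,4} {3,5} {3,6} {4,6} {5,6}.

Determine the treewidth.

4

A width-4 tree decomposition is:
Bags: B1 = {1, 2, 3, 4, 6}  B2 = {1, 2, 3, 5, 6}
Tree: B1–B2
The largest bag has 5 vertices, giving width 4; this decomposition certifies tw(G) ≤ 4. On the other hand G contains the 5-clique {1, 2, 3, 4, 6}. A clique must lie in a single bag of any decomposition, so no decomposition can have width below 4. Hence tw(G) = 4 exactly.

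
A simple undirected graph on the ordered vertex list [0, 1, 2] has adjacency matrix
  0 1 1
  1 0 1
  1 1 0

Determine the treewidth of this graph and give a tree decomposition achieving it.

Treewidth 2.
One optimal decomposition is:
Bags: B1 = {0, 1, 2}
Tree: (single bag)

A single bag containing all 3 vertices is trivially a valid decomposition of width 2. On the other hand G contains the 3-clique {0, 1, 2}. A clique must lie in a single bag of any decomposition, so no decomposition can have width below 2. Therefore the treewidth is 2.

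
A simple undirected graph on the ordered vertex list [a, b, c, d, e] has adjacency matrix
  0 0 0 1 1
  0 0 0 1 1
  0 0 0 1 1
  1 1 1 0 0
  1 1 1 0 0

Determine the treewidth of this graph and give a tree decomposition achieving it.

The largest bag has 3 vertices, giving width 2; this decomposition certifies tw(G) ≤ 2. The edges c–e–b–d–c form a cycle, so G is not a tree and its treewidth is at least 2. Hence tw(G) = 2 exactly.

Treewidth 2.
One such decomposition:
Bags: B1 = {c, d, e}  B2 = {b, d, e}  B3 = {a, d, e}
Tree: B1–B2, B2–B3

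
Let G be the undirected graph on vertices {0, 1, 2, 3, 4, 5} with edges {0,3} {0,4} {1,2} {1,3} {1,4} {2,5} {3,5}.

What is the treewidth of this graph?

2

A width-2 tree decomposition is:
Bags: B1 = {0, 1, 4}  B2 = {0, 1, 3}  B3 = {1, 2, 3}  B4 = {2, 3, 5}
Tree: B1–B2, B2–B3, B3–B4
Each bag holds 3 vertices, so the decomposition has width 2, which upper-bounds the treewidth. Since 4–0–3–1–4 is a cycle in G, G is not acyclic. Forests are exactly the graphs of treewidth ≤ 1, so tw(G) ≥ 2. Hence tw(G) = 2 exactly.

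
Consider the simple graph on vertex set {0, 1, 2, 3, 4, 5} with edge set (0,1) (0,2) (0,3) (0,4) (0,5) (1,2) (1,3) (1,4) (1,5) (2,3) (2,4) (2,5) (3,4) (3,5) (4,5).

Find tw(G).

A width-5 tree decomposition is:
Bags: B1 = {0, 1, 2, 3, 4, 5}
Tree: (single bag)
A single bag containing all 6 vertices is trivially a valid decomposition of width 5. For the lower bound, the 6 vertices {0, 1, 2, 3, 4, 5} are pairwise adjacent, and any tree decomposition puts a clique entirely inside one bag — forcing width ≥ 5. Hence tw(G) = 5 exactly.

5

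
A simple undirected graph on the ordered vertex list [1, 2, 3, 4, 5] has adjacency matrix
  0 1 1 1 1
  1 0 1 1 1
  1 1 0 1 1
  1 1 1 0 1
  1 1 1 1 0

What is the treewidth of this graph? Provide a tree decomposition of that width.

With just one bag of size 5, the width is 5 − 1 = 4, so tw(G) ≤ 4. For the lower bound, the 5 vertices {1, 2, 3, 4, 5} are pairwise adjacent, and any tree decomposition puts a clique entirely inside one bag — forcing width ≥ 4. Therefore the treewidth is 4.

Treewidth 4.
One such decomposition:
Bags: B1 = {1, 2, 3, 4, 5}
Tree: (single bag)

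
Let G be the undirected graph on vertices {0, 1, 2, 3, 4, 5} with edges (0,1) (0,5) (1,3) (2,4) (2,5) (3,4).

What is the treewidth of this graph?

A width-2 tree decomposition is:
Bags: B1 = {0, 1, 5}  B2 = {1, 2, 5}  B3 = {1, 2, 4}  B4 = {1, 3, 4}
Tree: B1–B2, B2–B3, B3–B4
Each bag holds 3 vertices, so the decomposition has width 2, which upper-bounds the treewidth. Since 1–0–5–2–4–3–1 is a cycle in G, G is not acyclic. Forests are exactly the graphs of treewidth ≤ 1, so tw(G) ≥ 2. Combining the bounds, tw(G) = 2.

2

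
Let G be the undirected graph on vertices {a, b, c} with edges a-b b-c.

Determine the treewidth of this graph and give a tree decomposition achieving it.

Each bag holds 2 vertices, so the decomposition has width 1, which upper-bounds the treewidth. G has an edge, so its treewidth is at least 1. Therefore the treewidth is 1.

Treewidth 1.
One such decomposition:
Bags: B1 = {a, b}  B2 = {b, c}
Tree: B1–B2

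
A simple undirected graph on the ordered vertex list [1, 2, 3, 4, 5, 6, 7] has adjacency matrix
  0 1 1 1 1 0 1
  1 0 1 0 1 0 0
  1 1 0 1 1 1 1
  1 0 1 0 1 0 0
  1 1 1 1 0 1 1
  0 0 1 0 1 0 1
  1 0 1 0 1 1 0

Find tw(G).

A width-3 tree decomposition is:
Bags: B1 = {1, 3, 4, 5}  B2 = {1, 2, 3, 5}  B3 = {1, 3, 5, 7}  B4 = {3, 5, 6, 7}
Tree: B1–B2, B2–B3, B3–B4
The largest bag has 4 vertices, giving width 3; this decomposition certifies tw(G) ≤ 3. On the other hand G contains the 4-clique {1, 2, 3, 5}. A clique must lie in a single bag of any decomposition, so no decomposition can have width below 3. Combining the bounds, tw(G) = 3.

3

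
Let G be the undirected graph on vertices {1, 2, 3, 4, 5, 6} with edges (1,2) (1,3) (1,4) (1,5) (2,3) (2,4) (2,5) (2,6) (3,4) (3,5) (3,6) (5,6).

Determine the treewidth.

3

A width-3 tree decomposition is:
Bags: B1 = {1, 2, 3, 5}  B2 = {2, 3, 5, 6}  B3 = {1, 2, 3, 4}
Tree: B1–B2, B1–B3
Each bag holds 4 vertices, so the decomposition has width 3, which upper-bounds the treewidth. On the other hand G contains the 4-clique {1, 2, 3, 4}. A clique must lie in a single bag of any decomposition, so no decomposition can have width below 3. Hence tw(G) = 3 exactly.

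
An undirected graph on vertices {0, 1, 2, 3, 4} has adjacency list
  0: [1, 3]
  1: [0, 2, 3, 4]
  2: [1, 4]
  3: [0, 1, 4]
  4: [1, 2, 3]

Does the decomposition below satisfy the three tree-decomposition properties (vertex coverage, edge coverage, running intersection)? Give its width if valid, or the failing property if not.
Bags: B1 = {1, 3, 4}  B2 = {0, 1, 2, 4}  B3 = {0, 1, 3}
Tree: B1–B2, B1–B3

No — bags containing vertex 0 are not connected in the tree.

A tree decomposition must satisfy three properties: every vertex lies in some bag; for every edge, both endpoints lie together in some bag; and for every vertex, the bags containing it form a connected subtree. Here bags containing vertex 0 are not connected in the tree, so the decomposition is invalid.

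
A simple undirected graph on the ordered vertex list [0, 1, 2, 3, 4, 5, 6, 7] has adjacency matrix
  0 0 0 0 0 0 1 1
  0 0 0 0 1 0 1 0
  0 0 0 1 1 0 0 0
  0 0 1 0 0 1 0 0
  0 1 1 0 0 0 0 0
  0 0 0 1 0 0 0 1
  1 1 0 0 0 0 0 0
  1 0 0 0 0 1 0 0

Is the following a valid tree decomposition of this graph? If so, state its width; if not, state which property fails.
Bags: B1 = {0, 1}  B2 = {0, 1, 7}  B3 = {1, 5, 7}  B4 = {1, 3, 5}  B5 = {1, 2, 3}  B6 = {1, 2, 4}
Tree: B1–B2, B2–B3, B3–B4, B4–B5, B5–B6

A tree decomposition must satisfy three properties: every vertex lies in some bag; for every edge, both endpoints lie together in some bag; and for every vertex, the bags containing it form a connected subtree. Here vertex 6 appears in no bag, so the decomposition is invalid.

No — vertex 6 appears in no bag.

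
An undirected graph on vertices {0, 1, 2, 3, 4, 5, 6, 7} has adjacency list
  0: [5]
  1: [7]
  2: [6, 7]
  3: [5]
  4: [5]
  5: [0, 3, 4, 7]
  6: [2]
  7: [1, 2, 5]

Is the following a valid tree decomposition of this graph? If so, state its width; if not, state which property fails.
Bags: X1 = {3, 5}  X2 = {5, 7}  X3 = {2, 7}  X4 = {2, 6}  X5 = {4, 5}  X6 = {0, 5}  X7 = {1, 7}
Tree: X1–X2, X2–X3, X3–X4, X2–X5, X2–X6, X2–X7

Checking the three conditions: (i) the bags cover all of {0, 1, 2, 3, 4, 5, 6, 7}; (ii) for each edge, some bag contains both endpoints; (iii) the bags containing any fixed vertex form a subtree. All hold, so the decomposition is valid with width 2 − 1 = 1.

Yes; width 1.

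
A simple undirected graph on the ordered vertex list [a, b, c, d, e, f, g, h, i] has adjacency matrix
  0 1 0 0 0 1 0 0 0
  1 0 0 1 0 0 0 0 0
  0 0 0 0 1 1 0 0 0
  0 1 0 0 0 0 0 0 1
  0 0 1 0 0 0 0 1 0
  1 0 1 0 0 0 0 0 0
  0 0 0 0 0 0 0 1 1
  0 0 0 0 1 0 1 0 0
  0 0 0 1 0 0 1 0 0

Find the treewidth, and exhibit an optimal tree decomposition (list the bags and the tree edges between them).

Every bag has size at most 3, so the width is 3 − 1 = 2 and tw(G) ≤ 2. Since b–d–i–g–h–e–c–f–a–b is a cycle in G, G is not acyclic. Forests are exactly the graphs of treewidth ≤ 1, so tw(G) ≥ 2. Hence tw(G) = 2 exactly.

Treewidth 2.
One optimal decomposition is:
Bags: B1 = {b, d, i}  B2 = {b, g, i}  B3 = {b, g, h}  B4 = {b, e, h}  B5 = {b, c, e}  B6 = {b, c, f}  B7 = {a, b, f}
Tree: B1–B2, B2–B3, B3–B4, B4–B5, B5–B6, B6–B7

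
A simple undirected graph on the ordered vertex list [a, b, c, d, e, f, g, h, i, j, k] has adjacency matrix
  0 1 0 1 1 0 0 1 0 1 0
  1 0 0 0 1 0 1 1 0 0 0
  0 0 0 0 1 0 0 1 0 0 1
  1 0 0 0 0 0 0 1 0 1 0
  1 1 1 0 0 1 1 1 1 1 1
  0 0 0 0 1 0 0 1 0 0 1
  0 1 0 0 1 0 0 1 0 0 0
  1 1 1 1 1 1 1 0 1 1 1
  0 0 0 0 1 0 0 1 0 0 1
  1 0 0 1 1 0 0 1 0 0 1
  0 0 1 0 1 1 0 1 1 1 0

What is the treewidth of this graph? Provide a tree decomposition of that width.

The largest bag has 4 vertices, giving width 3; this decomposition certifies tw(G) ≤ 3. On the other hand G contains the 4-clique {a, d, h, j}. A clique must lie in a single bag of any decomposition, so no decomposition can have width below 3. The upper and lower bounds meet at 3, so that is the treewidth.

Treewidth 3.
One such decomposition:
Bags: B1 = {a, d, h, j}  B2 = {a, e, h, j}  B3 = {e, h, j, k}  B4 = {e, f, h, k}  B5 = {a, b, e, h}  B6 = {e, h, i, k}  B7 = {b, e, g, h}  B8 = {c, e, h, k}
Tree: B1–B2, B2–B3, B3–B4, B2–B5, B3–B6, B5–B7, B6–B8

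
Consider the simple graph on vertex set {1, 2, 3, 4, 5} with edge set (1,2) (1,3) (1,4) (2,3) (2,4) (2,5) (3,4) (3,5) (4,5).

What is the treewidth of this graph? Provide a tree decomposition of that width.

Treewidth 3.
One such decomposition:
Bags: B1 = {2, 3, 4, 5}  B2 = {1, 2, 3, 4}
Tree: B1–B2

The largest bag has 4 vertices, giving width 3; this decomposition certifies tw(G) ≤ 3. Conversely, {1, 2, 3, 4} is a clique of size 4, and the vertices of any clique must share a bag in every tree decomposition; so some bag has ≥ 4 vertices and tw(G) ≥ 3. Therefore the treewidth is 3.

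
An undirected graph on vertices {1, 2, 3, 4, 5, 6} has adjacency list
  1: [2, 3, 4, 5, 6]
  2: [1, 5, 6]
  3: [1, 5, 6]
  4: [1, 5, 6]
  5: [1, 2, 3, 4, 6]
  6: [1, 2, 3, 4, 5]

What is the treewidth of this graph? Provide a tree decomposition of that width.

Treewidth 3.
One optimal decomposition is:
Bags: B1 = {1, 2, 5, 6}  B2 = {1, 3, 5, 6}  B3 = {1, 4, 5, 6}
Tree: B1–B2, B2–B3

Every bag has size at most 4, so the width is 4 − 1 = 3 and tw(G) ≤ 3. Conversely, {1, 2, 5, 6} is a clique of size 4, and the vertices of any clique must share a bag in every tree decomposition; so some bag has ≥ 4 vertices and tw(G) ≥ 3. Hence tw(G) = 3 exactly.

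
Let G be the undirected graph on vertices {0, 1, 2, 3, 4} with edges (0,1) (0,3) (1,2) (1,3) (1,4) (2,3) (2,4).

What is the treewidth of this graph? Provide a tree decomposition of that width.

Treewidth 2.
Bags: B1 = {0, 1, 3}  B2 = {1, 2, 3}  B3 = {1, 2, 4}
Tree: B1–B2, B2–B3

Each bag holds 3 vertices, so the decomposition has width 2, which upper-bounds the treewidth. For the lower bound, the 3 vertices {0, 1, 3} are pairwise adjacent, and any tree decomposition puts a clique entirely inside one bag — forcing width ≥ 2. Combining the bounds, tw(G) = 2.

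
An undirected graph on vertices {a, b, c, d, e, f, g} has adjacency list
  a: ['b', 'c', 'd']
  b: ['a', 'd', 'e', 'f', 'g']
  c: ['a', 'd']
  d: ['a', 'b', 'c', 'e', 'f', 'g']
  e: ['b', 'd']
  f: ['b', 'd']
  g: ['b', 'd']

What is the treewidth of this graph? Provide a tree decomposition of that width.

Each bag holds 3 vertices, so the decomposition has width 2, which upper-bounds the treewidth. Conversely, {a, c, d} is a clique of size 3, and the vertices of any clique must share a bag in every tree decomposition; so some bag has ≥ 3 vertices and tw(G) ≥ 2. The upper and lower bounds meet at 2, so that is the treewidth.

Treewidth 2.
One such decomposition:
Bags: B1 = {b, d, f}  B2 = {a, b, d}  B3 = {a, c, d}  B4 = {b, d, e}  B5 = {b, d, g}
Tree: B1–B2, B2–B3, B2–B4, B4–B5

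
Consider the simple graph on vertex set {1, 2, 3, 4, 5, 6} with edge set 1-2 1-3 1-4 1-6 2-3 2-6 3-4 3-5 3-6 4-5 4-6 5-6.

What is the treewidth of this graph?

3

A width-3 tree decomposition is:
Bags: B1 = {1, 3, 4, 6}  B2 = {1, 2, 3, 6}  B3 = {3, 4, 5, 6}
Tree: B1–B2, B1–B3
Each bag holds 4 vertices, so the decomposition has width 3, which upper-bounds the treewidth. On the other hand G contains the 4-clique {1, 2, 3, 6}. A clique must lie in a single bag of any decomposition, so no decomposition can have width below 3. Therefore the treewidth is 3.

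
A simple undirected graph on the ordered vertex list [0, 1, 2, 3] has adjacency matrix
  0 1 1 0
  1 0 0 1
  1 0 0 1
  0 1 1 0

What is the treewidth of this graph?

2

A width-2 tree decomposition is:
Bags: B1 = {1, 2, 3}  B2 = {0, 1, 2}
Tree: B1–B2
Every bag has size at most 3, so the width is 3 − 1 = 2 and tw(G) ≤ 2. For the lower bound, G contains the cycle 1–3–2–0–1, so G is not a forest; only forests have treewidth ≤ 1, hence tw(G) ≥ 2. Therefore the treewidth is 2.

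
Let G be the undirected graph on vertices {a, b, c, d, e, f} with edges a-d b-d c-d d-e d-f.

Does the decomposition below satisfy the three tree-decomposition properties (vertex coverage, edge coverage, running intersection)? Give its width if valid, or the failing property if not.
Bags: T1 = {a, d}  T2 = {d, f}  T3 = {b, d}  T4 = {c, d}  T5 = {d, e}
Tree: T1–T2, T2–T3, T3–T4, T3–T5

Checking the three conditions: (i) the bags cover all of {a, b, c, d, e, f}; (ii) for each edge, some bag contains both endpoints; (iii) the bags containing any fixed vertex form a subtree. All hold, so the decomposition is valid with width 2 − 1 = 1.

Yes; width 1.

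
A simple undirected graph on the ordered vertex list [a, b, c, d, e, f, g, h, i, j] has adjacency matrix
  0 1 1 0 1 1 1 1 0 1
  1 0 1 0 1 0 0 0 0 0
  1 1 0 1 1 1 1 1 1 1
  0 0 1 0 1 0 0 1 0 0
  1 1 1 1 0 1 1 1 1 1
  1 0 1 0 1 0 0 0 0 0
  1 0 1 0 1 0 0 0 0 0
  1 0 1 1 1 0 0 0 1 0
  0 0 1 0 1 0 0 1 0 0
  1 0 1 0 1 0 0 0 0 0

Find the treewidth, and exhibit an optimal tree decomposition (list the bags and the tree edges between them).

Each bag holds 4 vertices, so the decomposition has width 3, which upper-bounds the treewidth. Conversely, {c, d, e, h} is a clique of size 4, and the vertices of any clique must share a bag in every tree decomposition; so some bag has ≥ 4 vertices and tw(G) ≥ 3. The upper and lower bounds meet at 3, so that is the treewidth.

Treewidth 3.
One optimal decomposition is:
Bags: B1 = {a, c, e, h}  B2 = {a, c, e, g}  B3 = {a, c, e, j}  B4 = {a, b, c, e}  B5 = {a, c, e, f}  B6 = {c, e, h, i}  B7 = {c, d, e, h}
Tree: B1–B2, B1–B3, B3–B4, B2–B5, B1–B6, B1–B7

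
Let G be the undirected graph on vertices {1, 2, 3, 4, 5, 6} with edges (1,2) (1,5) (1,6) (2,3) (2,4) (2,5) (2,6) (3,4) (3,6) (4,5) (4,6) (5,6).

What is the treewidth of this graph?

A width-3 tree decomposition is:
Bags: B1 = {2, 3, 4, 6}  B2 = {2, 4, 5, 6}  B3 = {1, 2, 5, 6}
Tree: B1–B2, B2–B3
The largest bag has 4 vertices, giving width 3; this decomposition certifies tw(G) ≤ 3. Conversely, {1, 2, 5, 6} is a clique of size 4, and the vertices of any clique must share a bag in every tree decomposition; so some bag has ≥ 4 vertices and tw(G) ≥ 3. Therefore the treewidth is 3.

3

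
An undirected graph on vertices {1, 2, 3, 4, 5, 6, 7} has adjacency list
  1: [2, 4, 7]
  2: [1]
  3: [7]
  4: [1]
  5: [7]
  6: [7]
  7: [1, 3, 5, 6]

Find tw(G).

A width-1 tree decomposition is:
Bags: B1 = {1, 7}  B2 = {1, 4}  B3 = {5, 7}  B4 = {6, 7}  B5 = {3, 7}  B6 = {1, 2}
Tree: B1–B2, B1–B3, B3–B4, B1–B5, B2–B6
The largest bag has 2 vertices, giving width 1; this decomposition certifies tw(G) ≤ 1. G has an edge, so its treewidth is at least 1. Hence tw(G) = 1 exactly.

1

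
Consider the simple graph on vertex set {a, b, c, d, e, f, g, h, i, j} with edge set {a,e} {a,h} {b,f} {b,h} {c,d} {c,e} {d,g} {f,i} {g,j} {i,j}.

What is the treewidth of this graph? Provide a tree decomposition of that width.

Treewidth 2.
One optimal decomposition is:
Bags: B1 = {a, b, h}  B2 = {a, b, e}  B3 = {b, c, e}  B4 = {b, c, d}  B5 = {b, d, g}  B6 = {b, g, j}  B7 = {b, i, j}  B8 = {b, f, i}
Tree: B1–B2, B2–B3, B3–B4, B4–B5, B5–B6, B6–B7, B7–B8

The largest bag has 3 vertices, giving width 2; this decomposition certifies tw(G) ≤ 2. Since b–h–a–e–c–d–g–j–i–f–b is a cycle in G, G is not acyclic. Forests are exactly the graphs of treewidth ≤ 1, so tw(G) ≥ 2. The upper and lower bounds meet at 2, so that is the treewidth.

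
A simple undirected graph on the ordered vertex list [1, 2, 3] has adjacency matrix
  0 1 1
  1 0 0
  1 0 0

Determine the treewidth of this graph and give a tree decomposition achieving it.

Treewidth 1.
Bags: B1 = {1, 2}  B2 = {1, 3}
Tree: B1–B2

The largest bag has 2 vertices, giving width 1; this decomposition certifies tw(G) ≤ 1. Since G has at least one edge (e.g. 2–1), it is not an edgeless graph, so tw(G) ≥ 1. The upper and lower bounds meet at 1, so that is the treewidth.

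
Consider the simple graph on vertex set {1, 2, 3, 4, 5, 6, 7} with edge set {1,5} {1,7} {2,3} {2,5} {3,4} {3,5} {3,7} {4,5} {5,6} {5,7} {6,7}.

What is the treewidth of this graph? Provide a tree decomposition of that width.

Treewidth 2.
Bags: B1 = {2, 3, 5}  B2 = {3, 5, 7}  B3 = {1, 5, 7}  B4 = {5, 6, 7}  B5 = {3, 4, 5}
Tree: B1–B2, B2–B3, B3–B4, B2–B5

The largest bag has 3 vertices, giving width 2; this decomposition certifies tw(G) ≤ 2. For the lower bound, the 3 vertices {1, 5, 7} are pairwise adjacent, and any tree decomposition puts a clique entirely inside one bag — forcing width ≥ 2. Therefore the treewidth is 2.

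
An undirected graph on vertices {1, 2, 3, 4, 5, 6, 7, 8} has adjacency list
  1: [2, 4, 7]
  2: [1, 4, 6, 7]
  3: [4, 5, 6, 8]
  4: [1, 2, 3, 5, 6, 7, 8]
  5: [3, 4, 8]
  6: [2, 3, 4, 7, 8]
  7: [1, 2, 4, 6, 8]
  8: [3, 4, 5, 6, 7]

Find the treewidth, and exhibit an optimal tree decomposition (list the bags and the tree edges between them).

Treewidth 3.
One optimal decomposition is:
Bags: B1 = {4, 6, 7, 8}  B2 = {2, 4, 6, 7}  B3 = {3, 4, 6, 8}  B4 = {3, 4, 5, 8}  B5 = {1, 2, 4, 7}
Tree: B1–B2, B1–B3, B3–B4, B2–B5

The largest bag has 4 vertices, giving width 3; this decomposition certifies tw(G) ≤ 3. For the lower bound, the 4 vertices {1, 2, 4, 7} are pairwise adjacent, and any tree decomposition puts a clique entirely inside one bag — forcing width ≥ 3. Combining the bounds, tw(G) = 3.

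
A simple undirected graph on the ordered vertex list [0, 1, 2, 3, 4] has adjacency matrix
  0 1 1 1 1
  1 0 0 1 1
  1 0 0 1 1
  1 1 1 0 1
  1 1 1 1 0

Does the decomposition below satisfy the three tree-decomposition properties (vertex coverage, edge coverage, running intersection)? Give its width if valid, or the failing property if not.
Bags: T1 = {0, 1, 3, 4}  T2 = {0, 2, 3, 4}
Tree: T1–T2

Checking the three conditions: (i) the bags cover all of {0, 1, 2, 3, 4}; (ii) for each edge, some bag contains both endpoints; (iii) the bags containing any fixed vertex form a subtree. All hold, so the decomposition is valid with width 4 − 1 = 3.

Yes; width 3.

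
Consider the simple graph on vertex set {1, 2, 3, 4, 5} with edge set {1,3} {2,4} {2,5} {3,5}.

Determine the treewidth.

1

A width-1 tree decomposition is:
Bags: B1 = {1, 3}  B2 = {3, 5}  B3 = {2, 5}  B4 = {2, 4}
Tree: B1–B2, B2–B3, B3–B4
Each bag holds 2 vertices, so the decomposition has width 1, which upper-bounds the treewidth. G has an edge, so its treewidth is at least 1. Hence tw(G) = 1 exactly.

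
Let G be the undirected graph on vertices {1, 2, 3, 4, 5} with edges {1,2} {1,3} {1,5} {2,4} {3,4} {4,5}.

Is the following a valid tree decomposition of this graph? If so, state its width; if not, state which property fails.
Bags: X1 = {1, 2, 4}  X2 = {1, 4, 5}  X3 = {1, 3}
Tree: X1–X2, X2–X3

No — edge (4,3) lies in no bag.

A tree decomposition must satisfy three properties: every vertex lies in some bag; for every edge, both endpoints lie together in some bag; and for every vertex, the bags containing it form a connected subtree. Here edge (4,3) lies in no bag, so the decomposition is invalid.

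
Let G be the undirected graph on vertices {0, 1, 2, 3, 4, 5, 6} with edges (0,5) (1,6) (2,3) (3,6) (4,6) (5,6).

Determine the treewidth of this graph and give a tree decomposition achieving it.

Treewidth 1.
One optimal decomposition is:
Bags: B1 = {2, 3}  B2 = {3, 6}  B3 = {1, 6}  B4 = {5, 6}  B5 = {4, 6}  B6 = {0, 5}
Tree: B1–B2, B2–B3, B3–B4, B2–B5, B4–B6

Every bag has size at most 2, so the width is 2 − 1 = 1 and tw(G) ≤ 1. Any graph with an edge has treewidth ≥ 1, and G has the edge 2–3. The upper and lower bounds meet at 1, so that is the treewidth.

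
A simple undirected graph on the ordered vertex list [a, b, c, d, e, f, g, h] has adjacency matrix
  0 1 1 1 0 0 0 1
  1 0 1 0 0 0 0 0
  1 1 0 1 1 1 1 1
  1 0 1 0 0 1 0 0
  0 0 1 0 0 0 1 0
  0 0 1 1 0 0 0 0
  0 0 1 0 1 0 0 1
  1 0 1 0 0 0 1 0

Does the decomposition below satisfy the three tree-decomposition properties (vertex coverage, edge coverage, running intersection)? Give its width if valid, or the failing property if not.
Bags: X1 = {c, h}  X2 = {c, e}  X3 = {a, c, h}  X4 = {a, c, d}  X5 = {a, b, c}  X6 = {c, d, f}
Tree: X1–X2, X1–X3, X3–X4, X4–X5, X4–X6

No — vertex g appears in no bag.

A tree decomposition must satisfy three properties: every vertex lies in some bag; for every edge, both endpoints lie together in some bag; and for every vertex, the bags containing it form a connected subtree. Here vertex g appears in no bag, so the decomposition is invalid.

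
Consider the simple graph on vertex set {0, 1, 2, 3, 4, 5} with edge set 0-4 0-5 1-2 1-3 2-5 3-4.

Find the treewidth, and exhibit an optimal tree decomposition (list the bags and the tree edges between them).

Each bag holds 3 vertices, so the decomposition has width 2, which upper-bounds the treewidth. For the lower bound, G contains the cycle 2–5–0–4–3–1–2, so G is not a forest; only forests have treewidth ≤ 1, hence tw(G) ≥ 2. Combining the bounds, tw(G) = 2.

Treewidth 2.
One such decomposition:
Bags: B1 = {0, 2, 5}  B2 = {0, 2, 4}  B3 = {2, 3, 4}  B4 = {1, 2, 3}
Tree: B1–B2, B2–B3, B3–B4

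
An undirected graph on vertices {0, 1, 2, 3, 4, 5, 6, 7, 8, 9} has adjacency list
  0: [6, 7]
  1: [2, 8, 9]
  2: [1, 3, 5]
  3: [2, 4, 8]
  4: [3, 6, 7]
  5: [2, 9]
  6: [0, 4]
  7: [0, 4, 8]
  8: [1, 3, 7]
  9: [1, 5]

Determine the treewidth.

A width-2 tree decomposition is:
Bags: B1 = {1, 5, 9}  B2 = {1, 2, 5}  B3 = {1, 2, 8}  B4 = {2, 3, 8}  B5 = {3, 7, 8}  B6 = {3, 4, 7}  B7 = {0, 4, 7}  B8 = {0, 4, 6}
Tree: B1–B2, B2–B3, B3–B4, B4–B5, B5–B6, B6–B7, B7–B8
Each bag holds 3 vertices, so the decomposition has width 2, which upper-bounds the treewidth. The edges 9–5–2–1–9 form a cycle, so G is not a tree and its treewidth is at least 2. Therefore the treewidth is 2.

2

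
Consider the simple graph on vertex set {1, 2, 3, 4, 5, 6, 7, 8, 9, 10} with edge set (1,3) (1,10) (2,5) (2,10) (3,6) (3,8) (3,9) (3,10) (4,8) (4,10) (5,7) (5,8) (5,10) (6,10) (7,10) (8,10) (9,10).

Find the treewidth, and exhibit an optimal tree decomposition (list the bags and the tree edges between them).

Each bag holds 3 vertices, so the decomposition has width 2, which upper-bounds the treewidth. Conversely, {2, 5, 10} is a clique of size 3, and the vertices of any clique must share a bag in every tree decomposition; so some bag has ≥ 3 vertices and tw(G) ≥ 2. The upper and lower bounds meet at 2, so that is the treewidth.

Treewidth 2.
One such decomposition:
Bags: B1 = {1, 3, 10}  B2 = {3, 6, 10}  B3 = {3, 8, 10}  B4 = {5, 8, 10}  B5 = {4, 8, 10}  B6 = {2, 5, 10}  B7 = {5, 7, 10}  B8 = {3, 9, 10}
Tree: B1–B2, B1–B3, B3–B4, B3–B5, B4–B6, B6–B7, B1–B8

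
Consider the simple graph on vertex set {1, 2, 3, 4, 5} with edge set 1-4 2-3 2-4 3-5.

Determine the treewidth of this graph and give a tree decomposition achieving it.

Treewidth 1.
One optimal decomposition is:
Bags: B1 = {1, 4}  B2 = {2, 4}  B3 = {2, 3}  B4 = {3, 5}
Tree: B1–B2, B2–B3, B3–B4

Each bag holds 2 vertices, so the decomposition has width 1, which upper-bounds the treewidth. Any graph with an edge has treewidth ≥ 1, and G has the edge 1–4. The upper and lower bounds meet at 1, so that is the treewidth.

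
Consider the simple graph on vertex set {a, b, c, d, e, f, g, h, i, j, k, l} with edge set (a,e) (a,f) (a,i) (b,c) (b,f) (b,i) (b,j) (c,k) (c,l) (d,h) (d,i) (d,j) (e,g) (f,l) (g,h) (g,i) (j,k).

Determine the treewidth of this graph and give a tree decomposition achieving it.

Each bag holds 4 vertices, so the decomposition has width 3, which upper-bounds the treewidth. For the lower bound: the 4 vertex sets {e,g,h}, {a}, {i}, {b,d,f,j} are disjoint, each induces a connected subgraph, and every pair is joined by at least one edge of G. Contracting each set to a single vertex therefore yields K_{4} as a minor, and since treewidth is minor-monotone, tw(G) ≥ tw(K_{4}) = 3. Combining the bounds, tw(G) = 3.

Treewidth 3.
One optimal decomposition is:
Bags: B1 = {a, e, g, h}  B2 = {a, g, h, i}  B3 = {a, d, h, i}  B4 = {a, d, f, i}  B5 = {b, d, f, i}  B6 = {b, d, f, j}  B7 = {b, f, j, l}  B8 = {b, c, j, l}  B9 = {c, j, k, l}
Tree: B1–B2, B2–B3, B3–B4, B4–B5, B5–B6, B6–B7, B7–B8, B8–B9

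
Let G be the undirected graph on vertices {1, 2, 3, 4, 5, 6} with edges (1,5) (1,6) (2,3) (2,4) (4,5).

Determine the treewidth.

1

A width-1 tree decomposition is:
Bags: B1 = {1, 6}  B2 = {1, 5}  B3 = {4, 5}  B4 = {2, 4}  B5 = {2, 3}
Tree: B1–B2, B2–B3, B3–B4, B4–B5
Each bag holds 2 vertices, so the decomposition has width 1, which upper-bounds the treewidth. G has an edge, so its treewidth is at least 1. Combining the bounds, tw(G) = 1.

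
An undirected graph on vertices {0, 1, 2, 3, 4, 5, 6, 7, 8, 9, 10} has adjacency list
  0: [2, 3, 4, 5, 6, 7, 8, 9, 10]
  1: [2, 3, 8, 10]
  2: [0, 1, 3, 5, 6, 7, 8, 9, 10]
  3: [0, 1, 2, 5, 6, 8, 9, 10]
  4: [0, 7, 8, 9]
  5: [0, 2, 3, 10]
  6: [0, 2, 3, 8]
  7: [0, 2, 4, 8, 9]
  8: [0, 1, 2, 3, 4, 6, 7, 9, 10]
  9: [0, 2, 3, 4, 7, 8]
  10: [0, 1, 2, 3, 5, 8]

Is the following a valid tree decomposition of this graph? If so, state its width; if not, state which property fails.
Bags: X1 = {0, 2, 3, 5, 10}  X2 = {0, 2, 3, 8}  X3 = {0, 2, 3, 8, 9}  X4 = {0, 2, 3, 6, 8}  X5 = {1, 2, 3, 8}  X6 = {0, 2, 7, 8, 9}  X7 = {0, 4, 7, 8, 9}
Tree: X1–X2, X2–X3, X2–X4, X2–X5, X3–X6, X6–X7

A tree decomposition must satisfy three properties: every vertex lies in some bag; for every edge, both endpoints lie together in some bag; and for every vertex, the bags containing it form a connected subtree. Here edge (10,8) lies in no bag, so the decomposition is invalid.

No — edge (10,8) lies in no bag.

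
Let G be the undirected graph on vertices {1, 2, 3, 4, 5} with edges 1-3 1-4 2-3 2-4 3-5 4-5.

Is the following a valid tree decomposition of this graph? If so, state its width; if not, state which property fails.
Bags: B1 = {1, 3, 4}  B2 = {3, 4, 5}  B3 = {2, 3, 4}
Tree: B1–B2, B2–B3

Yes; width 2.

Checking the three conditions: (i) the bags cover all of {1, 2, 3, 4, 5}; (ii) for each edge, some bag contains both endpoints; (iii) the bags containing any fixed vertex form a subtree. All hold, so the decomposition is valid with width 3 − 1 = 2.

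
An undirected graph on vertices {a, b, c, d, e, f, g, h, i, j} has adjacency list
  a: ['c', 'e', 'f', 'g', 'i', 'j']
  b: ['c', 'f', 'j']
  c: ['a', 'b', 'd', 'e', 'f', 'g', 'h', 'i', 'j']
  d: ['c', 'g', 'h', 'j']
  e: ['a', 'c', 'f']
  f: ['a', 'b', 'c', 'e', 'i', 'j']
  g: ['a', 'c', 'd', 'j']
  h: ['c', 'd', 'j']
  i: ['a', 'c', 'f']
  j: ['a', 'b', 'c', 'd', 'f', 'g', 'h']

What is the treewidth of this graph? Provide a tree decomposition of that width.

Treewidth 3.
One such decomposition:
Bags: B1 = {b, c, f, j}  B2 = {a, c, f, j}  B3 = {a, c, g, j}  B4 = {c, d, g, j}  B5 = {a, c, f, i}  B6 = {a, c, e, f}  B7 = {c, d, h, j}
Tree: B1–B2, B2–B3, B3–B4, B2–B5, B5–B6, B4–B7

Each bag holds 4 vertices, so the decomposition has width 3, which upper-bounds the treewidth. For the lower bound, the 4 vertices {c, d, g, j} are pairwise adjacent, and any tree decomposition puts a clique entirely inside one bag — forcing width ≥ 3. Therefore the treewidth is 3.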